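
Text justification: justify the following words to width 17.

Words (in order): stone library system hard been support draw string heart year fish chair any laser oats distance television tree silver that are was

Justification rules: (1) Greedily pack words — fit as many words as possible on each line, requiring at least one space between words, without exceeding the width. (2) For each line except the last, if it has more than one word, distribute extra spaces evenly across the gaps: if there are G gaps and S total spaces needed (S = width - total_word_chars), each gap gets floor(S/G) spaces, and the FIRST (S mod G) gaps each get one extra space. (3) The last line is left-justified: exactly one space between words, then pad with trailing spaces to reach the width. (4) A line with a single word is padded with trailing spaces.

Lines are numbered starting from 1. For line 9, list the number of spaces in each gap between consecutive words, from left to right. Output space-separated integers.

Line 1: ['stone', 'library'] (min_width=13, slack=4)
Line 2: ['system', 'hard', 'been'] (min_width=16, slack=1)
Line 3: ['support', 'draw'] (min_width=12, slack=5)
Line 4: ['string', 'heart', 'year'] (min_width=17, slack=0)
Line 5: ['fish', 'chair', 'any'] (min_width=14, slack=3)
Line 6: ['laser', 'oats'] (min_width=10, slack=7)
Line 7: ['distance'] (min_width=8, slack=9)
Line 8: ['television', 'tree'] (min_width=15, slack=2)
Line 9: ['silver', 'that', 'are'] (min_width=15, slack=2)
Line 10: ['was'] (min_width=3, slack=14)

Answer: 2 2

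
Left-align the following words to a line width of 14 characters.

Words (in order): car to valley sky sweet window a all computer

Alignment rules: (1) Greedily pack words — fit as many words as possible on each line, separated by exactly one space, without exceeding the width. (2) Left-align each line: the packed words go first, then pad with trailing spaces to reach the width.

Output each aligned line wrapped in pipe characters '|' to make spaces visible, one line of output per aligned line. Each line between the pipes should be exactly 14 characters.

Line 1: ['car', 'to', 'valley'] (min_width=13, slack=1)
Line 2: ['sky', 'sweet'] (min_width=9, slack=5)
Line 3: ['window', 'a', 'all'] (min_width=12, slack=2)
Line 4: ['computer'] (min_width=8, slack=6)

Answer: |car to valley |
|sky sweet     |
|window a all  |
|computer      |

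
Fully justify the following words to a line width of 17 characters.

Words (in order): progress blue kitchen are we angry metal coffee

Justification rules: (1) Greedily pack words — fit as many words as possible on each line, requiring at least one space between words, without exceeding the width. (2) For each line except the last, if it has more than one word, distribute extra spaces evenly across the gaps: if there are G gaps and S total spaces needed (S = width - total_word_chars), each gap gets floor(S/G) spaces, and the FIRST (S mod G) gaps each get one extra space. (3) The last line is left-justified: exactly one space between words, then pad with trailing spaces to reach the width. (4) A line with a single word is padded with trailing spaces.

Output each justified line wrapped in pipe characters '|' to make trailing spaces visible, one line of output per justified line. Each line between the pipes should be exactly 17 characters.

Line 1: ['progress', 'blue'] (min_width=13, slack=4)
Line 2: ['kitchen', 'are', 'we'] (min_width=14, slack=3)
Line 3: ['angry', 'metal'] (min_width=11, slack=6)
Line 4: ['coffee'] (min_width=6, slack=11)

Answer: |progress     blue|
|kitchen   are  we|
|angry       metal|
|coffee           |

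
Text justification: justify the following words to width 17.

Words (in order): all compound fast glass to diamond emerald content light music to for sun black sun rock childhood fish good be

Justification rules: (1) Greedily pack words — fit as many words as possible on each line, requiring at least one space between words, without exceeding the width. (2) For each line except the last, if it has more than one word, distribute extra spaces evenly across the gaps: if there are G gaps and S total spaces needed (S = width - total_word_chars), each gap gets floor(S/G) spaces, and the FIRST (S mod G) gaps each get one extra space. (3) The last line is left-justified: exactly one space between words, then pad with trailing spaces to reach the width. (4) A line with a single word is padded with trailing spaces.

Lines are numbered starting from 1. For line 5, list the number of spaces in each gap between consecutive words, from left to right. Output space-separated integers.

Line 1: ['all', 'compound', 'fast'] (min_width=17, slack=0)
Line 2: ['glass', 'to', 'diamond'] (min_width=16, slack=1)
Line 3: ['emerald', 'content'] (min_width=15, slack=2)
Line 4: ['light', 'music', 'to'] (min_width=14, slack=3)
Line 5: ['for', 'sun', 'black', 'sun'] (min_width=17, slack=0)
Line 6: ['rock', 'childhood'] (min_width=14, slack=3)
Line 7: ['fish', 'good', 'be'] (min_width=12, slack=5)

Answer: 1 1 1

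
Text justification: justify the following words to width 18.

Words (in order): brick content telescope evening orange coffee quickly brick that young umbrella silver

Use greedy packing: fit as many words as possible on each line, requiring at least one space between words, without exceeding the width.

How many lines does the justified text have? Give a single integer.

Answer: 6

Derivation:
Line 1: ['brick', 'content'] (min_width=13, slack=5)
Line 2: ['telescope', 'evening'] (min_width=17, slack=1)
Line 3: ['orange', 'coffee'] (min_width=13, slack=5)
Line 4: ['quickly', 'brick', 'that'] (min_width=18, slack=0)
Line 5: ['young', 'umbrella'] (min_width=14, slack=4)
Line 6: ['silver'] (min_width=6, slack=12)
Total lines: 6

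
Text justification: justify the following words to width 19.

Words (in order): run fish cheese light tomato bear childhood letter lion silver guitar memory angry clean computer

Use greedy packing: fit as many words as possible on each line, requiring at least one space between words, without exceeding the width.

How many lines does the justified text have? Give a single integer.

Line 1: ['run', 'fish', 'cheese'] (min_width=15, slack=4)
Line 2: ['light', 'tomato', 'bear'] (min_width=17, slack=2)
Line 3: ['childhood', 'letter'] (min_width=16, slack=3)
Line 4: ['lion', 'silver', 'guitar'] (min_width=18, slack=1)
Line 5: ['memory', 'angry', 'clean'] (min_width=18, slack=1)
Line 6: ['computer'] (min_width=8, slack=11)
Total lines: 6

Answer: 6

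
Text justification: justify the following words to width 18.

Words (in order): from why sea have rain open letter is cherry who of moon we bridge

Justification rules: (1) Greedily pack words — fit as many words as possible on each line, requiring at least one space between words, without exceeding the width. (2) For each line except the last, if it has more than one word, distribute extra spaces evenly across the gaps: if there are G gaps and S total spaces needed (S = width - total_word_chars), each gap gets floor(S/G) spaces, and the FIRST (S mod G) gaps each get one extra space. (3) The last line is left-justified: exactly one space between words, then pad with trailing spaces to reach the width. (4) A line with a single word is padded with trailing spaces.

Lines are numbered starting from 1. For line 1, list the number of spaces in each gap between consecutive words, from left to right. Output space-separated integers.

Answer: 2 1 1

Derivation:
Line 1: ['from', 'why', 'sea', 'have'] (min_width=17, slack=1)
Line 2: ['rain', 'open', 'letter'] (min_width=16, slack=2)
Line 3: ['is', 'cherry', 'who', 'of'] (min_width=16, slack=2)
Line 4: ['moon', 'we', 'bridge'] (min_width=14, slack=4)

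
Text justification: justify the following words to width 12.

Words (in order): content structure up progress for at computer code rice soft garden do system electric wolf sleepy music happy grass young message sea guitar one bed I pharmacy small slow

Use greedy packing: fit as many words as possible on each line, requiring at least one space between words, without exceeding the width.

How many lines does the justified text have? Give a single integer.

Line 1: ['content'] (min_width=7, slack=5)
Line 2: ['structure', 'up'] (min_width=12, slack=0)
Line 3: ['progress', 'for'] (min_width=12, slack=0)
Line 4: ['at', 'computer'] (min_width=11, slack=1)
Line 5: ['code', 'rice'] (min_width=9, slack=3)
Line 6: ['soft', 'garden'] (min_width=11, slack=1)
Line 7: ['do', 'system'] (min_width=9, slack=3)
Line 8: ['electric'] (min_width=8, slack=4)
Line 9: ['wolf', 'sleepy'] (min_width=11, slack=1)
Line 10: ['music', 'happy'] (min_width=11, slack=1)
Line 11: ['grass', 'young'] (min_width=11, slack=1)
Line 12: ['message', 'sea'] (min_width=11, slack=1)
Line 13: ['guitar', 'one'] (min_width=10, slack=2)
Line 14: ['bed', 'I'] (min_width=5, slack=7)
Line 15: ['pharmacy'] (min_width=8, slack=4)
Line 16: ['small', 'slow'] (min_width=10, slack=2)
Total lines: 16

Answer: 16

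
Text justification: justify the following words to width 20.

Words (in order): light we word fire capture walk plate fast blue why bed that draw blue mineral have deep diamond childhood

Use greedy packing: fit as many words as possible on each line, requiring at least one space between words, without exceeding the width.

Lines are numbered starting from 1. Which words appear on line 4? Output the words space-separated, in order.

Line 1: ['light', 'we', 'word', 'fire'] (min_width=18, slack=2)
Line 2: ['capture', 'walk', 'plate'] (min_width=18, slack=2)
Line 3: ['fast', 'blue', 'why', 'bed'] (min_width=17, slack=3)
Line 4: ['that', 'draw', 'blue'] (min_width=14, slack=6)
Line 5: ['mineral', 'have', 'deep'] (min_width=17, slack=3)
Line 6: ['diamond', 'childhood'] (min_width=17, slack=3)

Answer: that draw blue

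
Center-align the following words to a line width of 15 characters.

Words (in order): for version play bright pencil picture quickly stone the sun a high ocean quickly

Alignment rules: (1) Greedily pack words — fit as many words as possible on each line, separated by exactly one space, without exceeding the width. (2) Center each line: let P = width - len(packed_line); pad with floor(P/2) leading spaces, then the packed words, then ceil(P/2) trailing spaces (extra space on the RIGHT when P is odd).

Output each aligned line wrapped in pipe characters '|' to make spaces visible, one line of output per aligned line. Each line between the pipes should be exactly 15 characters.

Line 1: ['for', 'version'] (min_width=11, slack=4)
Line 2: ['play', 'bright'] (min_width=11, slack=4)
Line 3: ['pencil', 'picture'] (min_width=14, slack=1)
Line 4: ['quickly', 'stone'] (min_width=13, slack=2)
Line 5: ['the', 'sun', 'a', 'high'] (min_width=14, slack=1)
Line 6: ['ocean', 'quickly'] (min_width=13, slack=2)

Answer: |  for version  |
|  play bright  |
|pencil picture |
| quickly stone |
|the sun a high |
| ocean quickly |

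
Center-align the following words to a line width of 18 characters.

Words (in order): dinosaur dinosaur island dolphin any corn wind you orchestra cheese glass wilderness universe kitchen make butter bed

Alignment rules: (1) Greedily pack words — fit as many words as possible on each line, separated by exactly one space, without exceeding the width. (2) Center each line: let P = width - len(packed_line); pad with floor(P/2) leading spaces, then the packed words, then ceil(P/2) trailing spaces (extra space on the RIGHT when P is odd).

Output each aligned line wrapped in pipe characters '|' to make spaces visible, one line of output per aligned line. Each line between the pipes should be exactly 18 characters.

Answer: |dinosaur dinosaur |
|island dolphin any|
|  corn wind you   |
| orchestra cheese |
| glass wilderness |
| universe kitchen |
| make butter bed  |

Derivation:
Line 1: ['dinosaur', 'dinosaur'] (min_width=17, slack=1)
Line 2: ['island', 'dolphin', 'any'] (min_width=18, slack=0)
Line 3: ['corn', 'wind', 'you'] (min_width=13, slack=5)
Line 4: ['orchestra', 'cheese'] (min_width=16, slack=2)
Line 5: ['glass', 'wilderness'] (min_width=16, slack=2)
Line 6: ['universe', 'kitchen'] (min_width=16, slack=2)
Line 7: ['make', 'butter', 'bed'] (min_width=15, slack=3)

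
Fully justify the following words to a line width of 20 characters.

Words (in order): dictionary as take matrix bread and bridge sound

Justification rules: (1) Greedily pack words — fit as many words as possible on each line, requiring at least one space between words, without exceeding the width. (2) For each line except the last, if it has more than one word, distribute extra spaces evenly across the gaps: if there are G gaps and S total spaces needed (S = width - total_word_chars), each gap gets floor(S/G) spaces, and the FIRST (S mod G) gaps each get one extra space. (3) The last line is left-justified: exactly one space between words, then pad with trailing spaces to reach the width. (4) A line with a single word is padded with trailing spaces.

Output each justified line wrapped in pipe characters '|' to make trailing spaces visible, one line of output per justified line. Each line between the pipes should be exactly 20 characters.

Answer: |dictionary  as  take|
|matrix   bread   and|
|bridge sound        |

Derivation:
Line 1: ['dictionary', 'as', 'take'] (min_width=18, slack=2)
Line 2: ['matrix', 'bread', 'and'] (min_width=16, slack=4)
Line 3: ['bridge', 'sound'] (min_width=12, slack=8)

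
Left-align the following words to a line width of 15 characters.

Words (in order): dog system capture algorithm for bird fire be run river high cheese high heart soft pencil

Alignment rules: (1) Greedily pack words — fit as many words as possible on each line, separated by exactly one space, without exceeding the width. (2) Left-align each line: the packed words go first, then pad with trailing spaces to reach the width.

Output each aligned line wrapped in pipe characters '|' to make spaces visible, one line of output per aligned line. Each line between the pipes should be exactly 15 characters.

Answer: |dog system     |
|capture        |
|algorithm for  |
|bird fire be   |
|run river high |
|cheese high    |
|heart soft     |
|pencil         |

Derivation:
Line 1: ['dog', 'system'] (min_width=10, slack=5)
Line 2: ['capture'] (min_width=7, slack=8)
Line 3: ['algorithm', 'for'] (min_width=13, slack=2)
Line 4: ['bird', 'fire', 'be'] (min_width=12, slack=3)
Line 5: ['run', 'river', 'high'] (min_width=14, slack=1)
Line 6: ['cheese', 'high'] (min_width=11, slack=4)
Line 7: ['heart', 'soft'] (min_width=10, slack=5)
Line 8: ['pencil'] (min_width=6, slack=9)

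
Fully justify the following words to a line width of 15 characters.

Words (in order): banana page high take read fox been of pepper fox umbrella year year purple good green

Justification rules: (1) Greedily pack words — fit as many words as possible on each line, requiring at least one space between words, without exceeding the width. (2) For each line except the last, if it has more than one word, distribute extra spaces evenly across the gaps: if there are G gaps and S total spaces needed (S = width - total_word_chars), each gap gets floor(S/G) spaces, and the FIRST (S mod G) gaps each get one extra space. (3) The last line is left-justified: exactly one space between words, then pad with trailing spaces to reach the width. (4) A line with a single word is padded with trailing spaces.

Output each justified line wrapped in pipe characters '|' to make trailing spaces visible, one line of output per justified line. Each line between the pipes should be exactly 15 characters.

Line 1: ['banana', 'page'] (min_width=11, slack=4)
Line 2: ['high', 'take', 'read'] (min_width=14, slack=1)
Line 3: ['fox', 'been', 'of'] (min_width=11, slack=4)
Line 4: ['pepper', 'fox'] (min_width=10, slack=5)
Line 5: ['umbrella', 'year'] (min_width=13, slack=2)
Line 6: ['year', 'purple'] (min_width=11, slack=4)
Line 7: ['good', 'green'] (min_width=10, slack=5)

Answer: |banana     page|
|high  take read|
|fox   been   of|
|pepper      fox|
|umbrella   year|
|year     purple|
|good green     |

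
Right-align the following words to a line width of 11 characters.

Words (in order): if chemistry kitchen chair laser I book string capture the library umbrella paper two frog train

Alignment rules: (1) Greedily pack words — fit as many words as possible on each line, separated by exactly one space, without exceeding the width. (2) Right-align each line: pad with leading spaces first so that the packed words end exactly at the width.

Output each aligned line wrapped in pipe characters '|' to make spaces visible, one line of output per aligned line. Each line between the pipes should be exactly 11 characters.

Answer: |         if|
|  chemistry|
|    kitchen|
|chair laser|
|     I book|
|     string|
|capture the|
|    library|
|   umbrella|
|  paper two|
| frog train|

Derivation:
Line 1: ['if'] (min_width=2, slack=9)
Line 2: ['chemistry'] (min_width=9, slack=2)
Line 3: ['kitchen'] (min_width=7, slack=4)
Line 4: ['chair', 'laser'] (min_width=11, slack=0)
Line 5: ['I', 'book'] (min_width=6, slack=5)
Line 6: ['string'] (min_width=6, slack=5)
Line 7: ['capture', 'the'] (min_width=11, slack=0)
Line 8: ['library'] (min_width=7, slack=4)
Line 9: ['umbrella'] (min_width=8, slack=3)
Line 10: ['paper', 'two'] (min_width=9, slack=2)
Line 11: ['frog', 'train'] (min_width=10, slack=1)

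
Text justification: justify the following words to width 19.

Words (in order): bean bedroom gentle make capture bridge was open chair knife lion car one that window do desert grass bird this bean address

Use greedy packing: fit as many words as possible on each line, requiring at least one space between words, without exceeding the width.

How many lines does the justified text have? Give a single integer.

Line 1: ['bean', 'bedroom', 'gentle'] (min_width=19, slack=0)
Line 2: ['make', 'capture', 'bridge'] (min_width=19, slack=0)
Line 3: ['was', 'open', 'chair'] (min_width=14, slack=5)
Line 4: ['knife', 'lion', 'car', 'one'] (min_width=18, slack=1)
Line 5: ['that', 'window', 'do'] (min_width=14, slack=5)
Line 6: ['desert', 'grass', 'bird'] (min_width=17, slack=2)
Line 7: ['this', 'bean', 'address'] (min_width=17, slack=2)
Total lines: 7

Answer: 7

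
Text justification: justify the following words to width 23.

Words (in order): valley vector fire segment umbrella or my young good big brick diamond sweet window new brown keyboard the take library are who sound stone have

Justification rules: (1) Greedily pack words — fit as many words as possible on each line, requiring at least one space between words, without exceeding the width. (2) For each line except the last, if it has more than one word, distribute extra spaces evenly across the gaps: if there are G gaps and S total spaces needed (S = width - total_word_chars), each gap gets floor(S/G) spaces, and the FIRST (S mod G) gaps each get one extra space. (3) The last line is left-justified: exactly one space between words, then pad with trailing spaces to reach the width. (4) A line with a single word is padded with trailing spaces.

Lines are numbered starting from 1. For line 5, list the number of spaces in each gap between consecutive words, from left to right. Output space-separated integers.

Answer: 2 1 1

Derivation:
Line 1: ['valley', 'vector', 'fire'] (min_width=18, slack=5)
Line 2: ['segment', 'umbrella', 'or', 'my'] (min_width=22, slack=1)
Line 3: ['young', 'good', 'big', 'brick'] (min_width=20, slack=3)
Line 4: ['diamond', 'sweet', 'window'] (min_width=20, slack=3)
Line 5: ['new', 'brown', 'keyboard', 'the'] (min_width=22, slack=1)
Line 6: ['take', 'library', 'are', 'who'] (min_width=20, slack=3)
Line 7: ['sound', 'stone', 'have'] (min_width=16, slack=7)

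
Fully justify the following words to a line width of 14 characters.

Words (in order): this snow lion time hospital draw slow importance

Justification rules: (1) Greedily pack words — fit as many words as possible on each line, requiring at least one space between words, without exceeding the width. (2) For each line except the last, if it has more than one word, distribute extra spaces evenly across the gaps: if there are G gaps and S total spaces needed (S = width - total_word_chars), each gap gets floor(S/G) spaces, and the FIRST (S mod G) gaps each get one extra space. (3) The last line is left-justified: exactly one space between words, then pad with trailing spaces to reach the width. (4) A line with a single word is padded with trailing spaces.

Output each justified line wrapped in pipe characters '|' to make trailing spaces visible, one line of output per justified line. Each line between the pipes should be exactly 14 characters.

Answer: |this snow lion|
|time  hospital|
|draw      slow|
|importance    |

Derivation:
Line 1: ['this', 'snow', 'lion'] (min_width=14, slack=0)
Line 2: ['time', 'hospital'] (min_width=13, slack=1)
Line 3: ['draw', 'slow'] (min_width=9, slack=5)
Line 4: ['importance'] (min_width=10, slack=4)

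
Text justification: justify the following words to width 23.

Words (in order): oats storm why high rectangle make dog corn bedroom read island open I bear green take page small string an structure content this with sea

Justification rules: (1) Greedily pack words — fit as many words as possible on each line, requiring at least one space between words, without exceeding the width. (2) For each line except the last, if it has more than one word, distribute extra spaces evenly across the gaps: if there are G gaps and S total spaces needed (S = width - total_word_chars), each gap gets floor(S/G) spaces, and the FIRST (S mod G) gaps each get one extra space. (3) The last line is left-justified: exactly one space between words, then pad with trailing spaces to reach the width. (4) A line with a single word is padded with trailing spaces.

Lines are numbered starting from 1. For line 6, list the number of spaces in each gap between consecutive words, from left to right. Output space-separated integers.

Line 1: ['oats', 'storm', 'why', 'high'] (min_width=19, slack=4)
Line 2: ['rectangle', 'make', 'dog', 'corn'] (min_width=23, slack=0)
Line 3: ['bedroom', 'read', 'island'] (min_width=19, slack=4)
Line 4: ['open', 'I', 'bear', 'green', 'take'] (min_width=22, slack=1)
Line 5: ['page', 'small', 'string', 'an'] (min_width=20, slack=3)
Line 6: ['structure', 'content', 'this'] (min_width=22, slack=1)
Line 7: ['with', 'sea'] (min_width=8, slack=15)

Answer: 2 1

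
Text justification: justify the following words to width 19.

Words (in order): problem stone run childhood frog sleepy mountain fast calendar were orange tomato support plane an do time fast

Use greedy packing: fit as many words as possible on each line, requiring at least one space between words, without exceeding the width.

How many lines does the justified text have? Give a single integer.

Line 1: ['problem', 'stone', 'run'] (min_width=17, slack=2)
Line 2: ['childhood', 'frog'] (min_width=14, slack=5)
Line 3: ['sleepy', 'mountain'] (min_width=15, slack=4)
Line 4: ['fast', 'calendar', 'were'] (min_width=18, slack=1)
Line 5: ['orange', 'tomato'] (min_width=13, slack=6)
Line 6: ['support', 'plane', 'an', 'do'] (min_width=19, slack=0)
Line 7: ['time', 'fast'] (min_width=9, slack=10)
Total lines: 7

Answer: 7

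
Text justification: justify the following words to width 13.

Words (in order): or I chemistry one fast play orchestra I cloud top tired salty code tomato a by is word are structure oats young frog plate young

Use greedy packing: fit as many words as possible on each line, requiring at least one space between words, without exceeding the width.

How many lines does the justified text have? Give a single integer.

Answer: 12

Derivation:
Line 1: ['or', 'I'] (min_width=4, slack=9)
Line 2: ['chemistry', 'one'] (min_width=13, slack=0)
Line 3: ['fast', 'play'] (min_width=9, slack=4)
Line 4: ['orchestra', 'I'] (min_width=11, slack=2)
Line 5: ['cloud', 'top'] (min_width=9, slack=4)
Line 6: ['tired', 'salty'] (min_width=11, slack=2)
Line 7: ['code', 'tomato', 'a'] (min_width=13, slack=0)
Line 8: ['by', 'is', 'word'] (min_width=10, slack=3)
Line 9: ['are', 'structure'] (min_width=13, slack=0)
Line 10: ['oats', 'young'] (min_width=10, slack=3)
Line 11: ['frog', 'plate'] (min_width=10, slack=3)
Line 12: ['young'] (min_width=5, slack=8)
Total lines: 12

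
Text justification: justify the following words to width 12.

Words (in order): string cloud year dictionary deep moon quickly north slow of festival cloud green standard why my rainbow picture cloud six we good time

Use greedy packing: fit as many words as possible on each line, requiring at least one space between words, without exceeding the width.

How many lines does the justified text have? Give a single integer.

Answer: 13

Derivation:
Line 1: ['string', 'cloud'] (min_width=12, slack=0)
Line 2: ['year'] (min_width=4, slack=8)
Line 3: ['dictionary'] (min_width=10, slack=2)
Line 4: ['deep', 'moon'] (min_width=9, slack=3)
Line 5: ['quickly'] (min_width=7, slack=5)
Line 6: ['north', 'slow'] (min_width=10, slack=2)
Line 7: ['of', 'festival'] (min_width=11, slack=1)
Line 8: ['cloud', 'green'] (min_width=11, slack=1)
Line 9: ['standard', 'why'] (min_width=12, slack=0)
Line 10: ['my', 'rainbow'] (min_width=10, slack=2)
Line 11: ['picture'] (min_width=7, slack=5)
Line 12: ['cloud', 'six', 'we'] (min_width=12, slack=0)
Line 13: ['good', 'time'] (min_width=9, slack=3)
Total lines: 13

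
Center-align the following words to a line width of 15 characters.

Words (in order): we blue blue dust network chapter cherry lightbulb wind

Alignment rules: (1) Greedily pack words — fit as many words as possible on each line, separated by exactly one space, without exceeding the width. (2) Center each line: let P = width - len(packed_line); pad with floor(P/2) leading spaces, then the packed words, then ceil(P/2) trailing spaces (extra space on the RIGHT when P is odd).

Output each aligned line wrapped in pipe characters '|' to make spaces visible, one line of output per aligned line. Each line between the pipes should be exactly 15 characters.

Answer: | we blue blue  |
| dust network  |
|chapter cherry |
|lightbulb wind |

Derivation:
Line 1: ['we', 'blue', 'blue'] (min_width=12, slack=3)
Line 2: ['dust', 'network'] (min_width=12, slack=3)
Line 3: ['chapter', 'cherry'] (min_width=14, slack=1)
Line 4: ['lightbulb', 'wind'] (min_width=14, slack=1)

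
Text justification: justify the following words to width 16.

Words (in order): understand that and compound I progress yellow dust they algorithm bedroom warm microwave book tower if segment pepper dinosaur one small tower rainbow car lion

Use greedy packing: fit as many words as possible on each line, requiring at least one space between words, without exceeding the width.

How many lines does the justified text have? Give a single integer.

Answer: 11

Derivation:
Line 1: ['understand', 'that'] (min_width=15, slack=1)
Line 2: ['and', 'compound', 'I'] (min_width=14, slack=2)
Line 3: ['progress', 'yellow'] (min_width=15, slack=1)
Line 4: ['dust', 'they'] (min_width=9, slack=7)
Line 5: ['algorithm'] (min_width=9, slack=7)
Line 6: ['bedroom', 'warm'] (min_width=12, slack=4)
Line 7: ['microwave', 'book'] (min_width=14, slack=2)
Line 8: ['tower', 'if', 'segment'] (min_width=16, slack=0)
Line 9: ['pepper', 'dinosaur'] (min_width=15, slack=1)
Line 10: ['one', 'small', 'tower'] (min_width=15, slack=1)
Line 11: ['rainbow', 'car', 'lion'] (min_width=16, slack=0)
Total lines: 11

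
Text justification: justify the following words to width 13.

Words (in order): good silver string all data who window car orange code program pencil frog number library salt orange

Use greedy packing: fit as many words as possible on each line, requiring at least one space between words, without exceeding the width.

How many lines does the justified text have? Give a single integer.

Answer: 10

Derivation:
Line 1: ['good', 'silver'] (min_width=11, slack=2)
Line 2: ['string', 'all'] (min_width=10, slack=3)
Line 3: ['data', 'who'] (min_width=8, slack=5)
Line 4: ['window', 'car'] (min_width=10, slack=3)
Line 5: ['orange', 'code'] (min_width=11, slack=2)
Line 6: ['program'] (min_width=7, slack=6)
Line 7: ['pencil', 'frog'] (min_width=11, slack=2)
Line 8: ['number'] (min_width=6, slack=7)
Line 9: ['library', 'salt'] (min_width=12, slack=1)
Line 10: ['orange'] (min_width=6, slack=7)
Total lines: 10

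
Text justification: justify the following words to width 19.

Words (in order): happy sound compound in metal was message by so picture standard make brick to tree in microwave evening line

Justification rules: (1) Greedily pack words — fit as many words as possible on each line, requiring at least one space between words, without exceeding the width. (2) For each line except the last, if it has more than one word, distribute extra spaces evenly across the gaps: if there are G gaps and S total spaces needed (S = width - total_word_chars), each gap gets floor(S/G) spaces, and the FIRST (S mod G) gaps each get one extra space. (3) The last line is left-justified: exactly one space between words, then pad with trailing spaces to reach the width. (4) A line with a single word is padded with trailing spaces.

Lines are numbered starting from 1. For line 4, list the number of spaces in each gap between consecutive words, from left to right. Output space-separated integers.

Answer: 4

Derivation:
Line 1: ['happy', 'sound'] (min_width=11, slack=8)
Line 2: ['compound', 'in', 'metal'] (min_width=17, slack=2)
Line 3: ['was', 'message', 'by', 'so'] (min_width=17, slack=2)
Line 4: ['picture', 'standard'] (min_width=16, slack=3)
Line 5: ['make', 'brick', 'to', 'tree'] (min_width=18, slack=1)
Line 6: ['in', 'microwave'] (min_width=12, slack=7)
Line 7: ['evening', 'line'] (min_width=12, slack=7)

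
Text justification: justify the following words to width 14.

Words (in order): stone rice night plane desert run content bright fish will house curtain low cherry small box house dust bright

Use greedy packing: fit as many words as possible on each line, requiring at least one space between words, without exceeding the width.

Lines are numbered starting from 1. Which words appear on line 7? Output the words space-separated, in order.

Answer: low cherry

Derivation:
Line 1: ['stone', 'rice'] (min_width=10, slack=4)
Line 2: ['night', 'plane'] (min_width=11, slack=3)
Line 3: ['desert', 'run'] (min_width=10, slack=4)
Line 4: ['content', 'bright'] (min_width=14, slack=0)
Line 5: ['fish', 'will'] (min_width=9, slack=5)
Line 6: ['house', 'curtain'] (min_width=13, slack=1)
Line 7: ['low', 'cherry'] (min_width=10, slack=4)
Line 8: ['small', 'box'] (min_width=9, slack=5)
Line 9: ['house', 'dust'] (min_width=10, slack=4)
Line 10: ['bright'] (min_width=6, slack=8)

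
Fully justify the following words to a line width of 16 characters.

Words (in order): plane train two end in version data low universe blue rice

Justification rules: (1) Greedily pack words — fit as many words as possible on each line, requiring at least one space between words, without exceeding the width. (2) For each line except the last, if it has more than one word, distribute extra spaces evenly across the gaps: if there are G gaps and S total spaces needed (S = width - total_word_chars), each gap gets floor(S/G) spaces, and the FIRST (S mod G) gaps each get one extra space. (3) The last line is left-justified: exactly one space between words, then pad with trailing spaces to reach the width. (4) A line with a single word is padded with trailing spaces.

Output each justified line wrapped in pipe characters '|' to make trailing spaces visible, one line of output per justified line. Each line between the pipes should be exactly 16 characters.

Answer: |plane  train two|
|end  in  version|
|data         low|
|universe    blue|
|rice            |

Derivation:
Line 1: ['plane', 'train', 'two'] (min_width=15, slack=1)
Line 2: ['end', 'in', 'version'] (min_width=14, slack=2)
Line 3: ['data', 'low'] (min_width=8, slack=8)
Line 4: ['universe', 'blue'] (min_width=13, slack=3)
Line 5: ['rice'] (min_width=4, slack=12)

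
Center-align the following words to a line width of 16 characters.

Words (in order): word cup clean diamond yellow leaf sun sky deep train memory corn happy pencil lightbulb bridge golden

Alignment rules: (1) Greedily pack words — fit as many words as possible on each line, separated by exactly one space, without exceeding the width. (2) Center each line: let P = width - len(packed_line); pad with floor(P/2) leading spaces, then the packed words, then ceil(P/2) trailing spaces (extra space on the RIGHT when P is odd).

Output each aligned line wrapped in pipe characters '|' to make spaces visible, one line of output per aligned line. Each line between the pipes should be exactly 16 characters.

Answer: | word cup clean |
| diamond yellow |
|  leaf sun sky  |
|   deep train   |
|  memory corn   |
|  happy pencil  |
|lightbulb bridge|
|     golden     |

Derivation:
Line 1: ['word', 'cup', 'clean'] (min_width=14, slack=2)
Line 2: ['diamond', 'yellow'] (min_width=14, slack=2)
Line 3: ['leaf', 'sun', 'sky'] (min_width=12, slack=4)
Line 4: ['deep', 'train'] (min_width=10, slack=6)
Line 5: ['memory', 'corn'] (min_width=11, slack=5)
Line 6: ['happy', 'pencil'] (min_width=12, slack=4)
Line 7: ['lightbulb', 'bridge'] (min_width=16, slack=0)
Line 8: ['golden'] (min_width=6, slack=10)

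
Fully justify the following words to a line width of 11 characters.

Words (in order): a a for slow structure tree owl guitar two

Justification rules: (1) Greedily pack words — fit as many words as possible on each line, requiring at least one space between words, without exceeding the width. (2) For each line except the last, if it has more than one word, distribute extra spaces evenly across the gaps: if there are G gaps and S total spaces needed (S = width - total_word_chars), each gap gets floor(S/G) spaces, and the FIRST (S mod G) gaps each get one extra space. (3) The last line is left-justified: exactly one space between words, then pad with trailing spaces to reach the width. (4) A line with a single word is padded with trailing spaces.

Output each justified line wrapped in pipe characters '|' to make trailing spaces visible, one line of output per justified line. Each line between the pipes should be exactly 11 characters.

Line 1: ['a', 'a', 'for'] (min_width=7, slack=4)
Line 2: ['slow'] (min_width=4, slack=7)
Line 3: ['structure'] (min_width=9, slack=2)
Line 4: ['tree', 'owl'] (min_width=8, slack=3)
Line 5: ['guitar', 'two'] (min_width=10, slack=1)

Answer: |a   a   for|
|slow       |
|structure  |
|tree    owl|
|guitar two |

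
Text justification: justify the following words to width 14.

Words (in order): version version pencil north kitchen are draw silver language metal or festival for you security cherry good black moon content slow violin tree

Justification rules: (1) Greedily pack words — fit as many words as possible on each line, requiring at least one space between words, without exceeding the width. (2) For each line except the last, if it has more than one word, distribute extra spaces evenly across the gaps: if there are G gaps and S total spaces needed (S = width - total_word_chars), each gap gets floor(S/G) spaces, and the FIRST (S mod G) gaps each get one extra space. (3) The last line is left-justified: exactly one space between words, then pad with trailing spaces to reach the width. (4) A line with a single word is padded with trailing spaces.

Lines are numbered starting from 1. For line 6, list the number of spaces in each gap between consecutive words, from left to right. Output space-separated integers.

Answer: 1

Derivation:
Line 1: ['version'] (min_width=7, slack=7)
Line 2: ['version', 'pencil'] (min_width=14, slack=0)
Line 3: ['north', 'kitchen'] (min_width=13, slack=1)
Line 4: ['are', 'draw'] (min_width=8, slack=6)
Line 5: ['silver'] (min_width=6, slack=8)
Line 6: ['language', 'metal'] (min_width=14, slack=0)
Line 7: ['or', 'festival'] (min_width=11, slack=3)
Line 8: ['for', 'you'] (min_width=7, slack=7)
Line 9: ['security'] (min_width=8, slack=6)
Line 10: ['cherry', 'good'] (min_width=11, slack=3)
Line 11: ['black', 'moon'] (min_width=10, slack=4)
Line 12: ['content', 'slow'] (min_width=12, slack=2)
Line 13: ['violin', 'tree'] (min_width=11, slack=3)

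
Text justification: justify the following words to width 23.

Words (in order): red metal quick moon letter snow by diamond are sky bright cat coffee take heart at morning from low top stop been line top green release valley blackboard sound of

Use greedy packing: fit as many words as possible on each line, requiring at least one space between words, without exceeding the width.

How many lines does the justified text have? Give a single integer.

Answer: 8

Derivation:
Line 1: ['red', 'metal', 'quick', 'moon'] (min_width=20, slack=3)
Line 2: ['letter', 'snow', 'by', 'diamond'] (min_width=22, slack=1)
Line 3: ['are', 'sky', 'bright', 'cat'] (min_width=18, slack=5)
Line 4: ['coffee', 'take', 'heart', 'at'] (min_width=20, slack=3)
Line 5: ['morning', 'from', 'low', 'top'] (min_width=20, slack=3)
Line 6: ['stop', 'been', 'line', 'top'] (min_width=18, slack=5)
Line 7: ['green', 'release', 'valley'] (min_width=20, slack=3)
Line 8: ['blackboard', 'sound', 'of'] (min_width=19, slack=4)
Total lines: 8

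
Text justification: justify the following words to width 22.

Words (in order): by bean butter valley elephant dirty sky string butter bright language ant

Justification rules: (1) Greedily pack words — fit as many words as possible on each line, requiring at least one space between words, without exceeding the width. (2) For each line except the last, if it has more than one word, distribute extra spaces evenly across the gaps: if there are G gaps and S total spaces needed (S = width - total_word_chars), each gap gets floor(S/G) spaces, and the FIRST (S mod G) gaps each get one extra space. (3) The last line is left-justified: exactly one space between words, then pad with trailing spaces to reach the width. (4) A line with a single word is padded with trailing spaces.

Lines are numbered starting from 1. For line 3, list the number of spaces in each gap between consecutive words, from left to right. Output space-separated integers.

Answer: 2 2

Derivation:
Line 1: ['by', 'bean', 'butter', 'valley'] (min_width=21, slack=1)
Line 2: ['elephant', 'dirty', 'sky'] (min_width=18, slack=4)
Line 3: ['string', 'butter', 'bright'] (min_width=20, slack=2)
Line 4: ['language', 'ant'] (min_width=12, slack=10)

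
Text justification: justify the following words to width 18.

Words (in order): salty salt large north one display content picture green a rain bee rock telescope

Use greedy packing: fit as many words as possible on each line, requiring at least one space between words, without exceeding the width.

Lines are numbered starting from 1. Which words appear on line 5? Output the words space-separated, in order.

Line 1: ['salty', 'salt', 'large'] (min_width=16, slack=2)
Line 2: ['north', 'one', 'display'] (min_width=17, slack=1)
Line 3: ['content', 'picture'] (min_width=15, slack=3)
Line 4: ['green', 'a', 'rain', 'bee'] (min_width=16, slack=2)
Line 5: ['rock', 'telescope'] (min_width=14, slack=4)

Answer: rock telescope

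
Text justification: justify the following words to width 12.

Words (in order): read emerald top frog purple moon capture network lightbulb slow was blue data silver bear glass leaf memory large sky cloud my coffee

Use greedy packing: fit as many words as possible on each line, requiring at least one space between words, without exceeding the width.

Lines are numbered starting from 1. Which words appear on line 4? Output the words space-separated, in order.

Line 1: ['read', 'emerald'] (min_width=12, slack=0)
Line 2: ['top', 'frog'] (min_width=8, slack=4)
Line 3: ['purple', 'moon'] (min_width=11, slack=1)
Line 4: ['capture'] (min_width=7, slack=5)
Line 5: ['network'] (min_width=7, slack=5)
Line 6: ['lightbulb'] (min_width=9, slack=3)
Line 7: ['slow', 'was'] (min_width=8, slack=4)
Line 8: ['blue', 'data'] (min_width=9, slack=3)
Line 9: ['silver', 'bear'] (min_width=11, slack=1)
Line 10: ['glass', 'leaf'] (min_width=10, slack=2)
Line 11: ['memory', 'large'] (min_width=12, slack=0)
Line 12: ['sky', 'cloud', 'my'] (min_width=12, slack=0)
Line 13: ['coffee'] (min_width=6, slack=6)

Answer: capture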